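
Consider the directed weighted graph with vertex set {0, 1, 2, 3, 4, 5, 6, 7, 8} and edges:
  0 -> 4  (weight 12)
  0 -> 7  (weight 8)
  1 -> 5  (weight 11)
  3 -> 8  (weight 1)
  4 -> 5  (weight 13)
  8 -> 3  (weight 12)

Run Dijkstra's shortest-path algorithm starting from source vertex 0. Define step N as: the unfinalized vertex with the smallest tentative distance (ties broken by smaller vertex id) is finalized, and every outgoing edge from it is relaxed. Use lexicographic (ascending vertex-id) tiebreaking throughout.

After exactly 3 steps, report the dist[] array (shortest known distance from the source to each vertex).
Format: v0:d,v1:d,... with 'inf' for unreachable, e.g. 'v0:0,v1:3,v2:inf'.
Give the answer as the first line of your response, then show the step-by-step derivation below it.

v0:0,v1:inf,v2:inf,v3:inf,v4:12,v5:25,v6:inf,v7:8,v8:inf

step 1: dist = v0:0,v1:inf,v2:inf,v3:inf,v4:12,v5:inf,v6:inf,v7:8,v8:inf
step 2: dist = v0:0,v1:inf,v2:inf,v3:inf,v4:12,v5:inf,v6:inf,v7:8,v8:inf
step 3: dist = v0:0,v1:inf,v2:inf,v3:inf,v4:12,v5:25,v6:inf,v7:8,v8:inf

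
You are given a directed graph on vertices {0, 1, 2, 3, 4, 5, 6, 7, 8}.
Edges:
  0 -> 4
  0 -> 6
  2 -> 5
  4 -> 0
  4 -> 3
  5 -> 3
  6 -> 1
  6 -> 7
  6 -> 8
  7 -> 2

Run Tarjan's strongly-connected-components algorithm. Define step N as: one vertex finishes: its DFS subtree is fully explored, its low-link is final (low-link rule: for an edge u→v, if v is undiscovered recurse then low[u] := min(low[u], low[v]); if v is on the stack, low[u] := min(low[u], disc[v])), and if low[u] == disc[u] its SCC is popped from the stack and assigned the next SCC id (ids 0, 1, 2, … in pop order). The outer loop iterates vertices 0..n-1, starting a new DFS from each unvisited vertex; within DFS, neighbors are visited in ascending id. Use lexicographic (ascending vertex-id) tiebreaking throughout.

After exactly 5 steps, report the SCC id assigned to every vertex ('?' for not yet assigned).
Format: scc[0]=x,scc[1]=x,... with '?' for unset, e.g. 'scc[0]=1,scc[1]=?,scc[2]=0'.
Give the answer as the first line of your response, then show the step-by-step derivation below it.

scc[0]=?,scc[1]=1,scc[2]=3,scc[3]=0,scc[4]=?,scc[5]=2,scc[6]=?,scc[7]=?,scc[8]=?

step 1: low=(low[0]=0,low[1]=?,low[2]=?,low[3]=2,low[4]=0,low[5]=?,low[6]=?,low[7]=?,low[8]=?); scc=(scc[0]=?,scc[1]=?,scc[2]=?,scc[3]=0,scc[4]=?,scc[5]=?,scc[6]=?,scc[7]=?,scc[8]=?)
step 2: low=(low[0]=0,low[1]=?,low[2]=?,low[3]=2,low[4]=0,low[5]=?,low[6]=?,low[7]=?,low[8]=?); scc=(scc[0]=?,scc[1]=?,scc[2]=?,scc[3]=0,scc[4]=?,scc[5]=?,scc[6]=?,scc[7]=?,scc[8]=?)
step 3: low=(low[0]=0,low[1]=4,low[2]=?,low[3]=2,low[4]=0,low[5]=?,low[6]=3,low[7]=?,low[8]=?); scc=(scc[0]=?,scc[1]=1,scc[2]=?,scc[3]=0,scc[4]=?,scc[5]=?,scc[6]=?,scc[7]=?,scc[8]=?)
step 4: low=(low[0]=0,low[1]=4,low[2]=6,low[3]=2,low[4]=0,low[5]=7,low[6]=3,low[7]=5,low[8]=?); scc=(scc[0]=?,scc[1]=1,scc[2]=?,scc[3]=0,scc[4]=?,scc[5]=2,scc[6]=?,scc[7]=?,scc[8]=?)
step 5: low=(low[0]=0,low[1]=4,low[2]=6,low[3]=2,low[4]=0,low[5]=7,low[6]=3,low[7]=5,low[8]=?); scc=(scc[0]=?,scc[1]=1,scc[2]=3,scc[3]=0,scc[4]=?,scc[5]=2,scc[6]=?,scc[7]=?,scc[8]=?)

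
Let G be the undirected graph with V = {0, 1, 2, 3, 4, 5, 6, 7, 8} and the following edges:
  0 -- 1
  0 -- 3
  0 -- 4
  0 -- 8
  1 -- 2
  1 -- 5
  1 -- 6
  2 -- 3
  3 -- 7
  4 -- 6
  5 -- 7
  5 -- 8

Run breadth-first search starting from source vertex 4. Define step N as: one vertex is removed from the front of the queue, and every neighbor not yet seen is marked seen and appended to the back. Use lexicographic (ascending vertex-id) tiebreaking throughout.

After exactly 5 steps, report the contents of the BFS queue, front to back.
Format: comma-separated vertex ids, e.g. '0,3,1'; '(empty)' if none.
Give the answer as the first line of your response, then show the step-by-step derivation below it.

8,2,5,7

step 1: dequeue 4; queue=[0,6]; order=4
step 2: dequeue 0; queue=[6,1,3,8]; order=4,0
step 3: dequeue 6; queue=[1,3,8]; order=4,0,6
step 4: dequeue 1; queue=[3,8,2,5]; order=4,0,6,1
step 5: dequeue 3; queue=[8,2,5,7]; order=4,0,6,1,3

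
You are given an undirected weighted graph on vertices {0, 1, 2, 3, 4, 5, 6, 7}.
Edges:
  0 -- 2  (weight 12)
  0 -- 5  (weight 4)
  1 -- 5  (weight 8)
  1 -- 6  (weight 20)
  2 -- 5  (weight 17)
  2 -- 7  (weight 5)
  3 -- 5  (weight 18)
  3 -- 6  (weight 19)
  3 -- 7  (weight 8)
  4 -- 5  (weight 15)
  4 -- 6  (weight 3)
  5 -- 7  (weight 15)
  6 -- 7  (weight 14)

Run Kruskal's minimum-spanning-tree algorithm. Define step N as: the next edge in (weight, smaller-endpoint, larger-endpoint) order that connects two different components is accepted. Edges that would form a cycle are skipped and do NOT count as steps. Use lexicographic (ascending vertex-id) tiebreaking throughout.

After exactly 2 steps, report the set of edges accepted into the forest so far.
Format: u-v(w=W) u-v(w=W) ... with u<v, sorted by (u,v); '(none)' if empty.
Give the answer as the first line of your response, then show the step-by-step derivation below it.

0-5(w=4) 4-6(w=3)

step 1: add edge 4-6 (w=3); MST = {4-6(w=3)}
step 2: add edge 0-5 (w=4); MST = {0-5(w=4) 4-6(w=3)}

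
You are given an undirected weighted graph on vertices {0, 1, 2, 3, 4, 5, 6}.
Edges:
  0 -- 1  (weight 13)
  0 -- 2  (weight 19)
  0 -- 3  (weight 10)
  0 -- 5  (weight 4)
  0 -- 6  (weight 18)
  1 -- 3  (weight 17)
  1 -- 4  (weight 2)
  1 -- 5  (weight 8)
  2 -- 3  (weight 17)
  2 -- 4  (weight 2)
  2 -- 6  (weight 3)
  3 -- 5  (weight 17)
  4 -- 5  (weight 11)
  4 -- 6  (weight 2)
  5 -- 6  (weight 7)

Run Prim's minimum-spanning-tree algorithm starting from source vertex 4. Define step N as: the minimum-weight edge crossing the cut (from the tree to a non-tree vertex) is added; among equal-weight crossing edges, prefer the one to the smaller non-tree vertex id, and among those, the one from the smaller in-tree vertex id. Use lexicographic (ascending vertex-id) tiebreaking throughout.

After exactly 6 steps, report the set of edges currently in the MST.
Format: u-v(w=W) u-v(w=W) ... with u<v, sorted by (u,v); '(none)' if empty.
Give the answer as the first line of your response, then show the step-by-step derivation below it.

0-3(w=10) 0-5(w=4) 1-4(w=2) 2-4(w=2) 4-6(w=2) 5-6(w=7)

step 1: add edge 1-4 (w=2); MST = {1-4(w=2)}
step 2: add edge 2-4 (w=2); MST = {1-4(w=2) 2-4(w=2)}
step 3: add edge 4-6 (w=2); MST = {1-4(w=2) 2-4(w=2) 4-6(w=2)}
step 4: add edge 5-6 (w=7); MST = {1-4(w=2) 2-4(w=2) 4-6(w=2) 5-6(w=7)}
step 5: add edge 0-5 (w=4); MST = {0-5(w=4) 1-4(w=2) 2-4(w=2) 4-6(w=2) 5-6(w=7)}
step 6: add edge 0-3 (w=10); MST = {0-3(w=10) 0-5(w=4) 1-4(w=2) 2-4(w=2) 4-6(w=2) 5-6(w=7)}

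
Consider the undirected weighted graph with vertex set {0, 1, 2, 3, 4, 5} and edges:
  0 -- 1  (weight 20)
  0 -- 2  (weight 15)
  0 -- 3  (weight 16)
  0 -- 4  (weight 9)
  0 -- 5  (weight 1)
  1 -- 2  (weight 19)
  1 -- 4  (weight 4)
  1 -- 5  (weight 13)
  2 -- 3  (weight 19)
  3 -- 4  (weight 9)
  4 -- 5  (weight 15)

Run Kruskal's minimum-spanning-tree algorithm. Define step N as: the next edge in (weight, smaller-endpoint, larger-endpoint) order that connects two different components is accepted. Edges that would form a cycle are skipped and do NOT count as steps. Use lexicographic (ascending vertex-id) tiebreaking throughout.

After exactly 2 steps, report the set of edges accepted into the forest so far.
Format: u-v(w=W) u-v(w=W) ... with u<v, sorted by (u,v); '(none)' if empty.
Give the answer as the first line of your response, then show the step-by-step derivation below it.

0-5(w=1) 1-4(w=4)

step 1: add edge 0-5 (w=1); MST = {0-5(w=1)}
step 2: add edge 1-4 (w=4); MST = {0-5(w=1) 1-4(w=4)}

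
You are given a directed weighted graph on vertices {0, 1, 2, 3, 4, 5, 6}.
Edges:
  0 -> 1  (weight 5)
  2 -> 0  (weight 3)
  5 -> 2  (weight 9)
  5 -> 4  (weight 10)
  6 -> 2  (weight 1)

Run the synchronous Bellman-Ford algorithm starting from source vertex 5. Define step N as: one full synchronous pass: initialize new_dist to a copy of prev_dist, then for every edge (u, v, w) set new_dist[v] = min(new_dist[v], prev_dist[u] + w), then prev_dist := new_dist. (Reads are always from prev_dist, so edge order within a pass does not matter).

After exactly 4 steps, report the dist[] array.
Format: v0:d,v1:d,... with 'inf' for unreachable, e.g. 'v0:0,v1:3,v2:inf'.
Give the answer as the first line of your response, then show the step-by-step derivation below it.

v0:12,v1:17,v2:9,v3:inf,v4:10,v5:0,v6:inf

step 1: dist = v0:inf,v1:inf,v2:9,v3:inf,v4:10,v5:0,v6:inf
step 2: dist = v0:12,v1:inf,v2:9,v3:inf,v4:10,v5:0,v6:inf
step 3: dist = v0:12,v1:17,v2:9,v3:inf,v4:10,v5:0,v6:inf
step 4: dist = v0:12,v1:17,v2:9,v3:inf,v4:10,v5:0,v6:inf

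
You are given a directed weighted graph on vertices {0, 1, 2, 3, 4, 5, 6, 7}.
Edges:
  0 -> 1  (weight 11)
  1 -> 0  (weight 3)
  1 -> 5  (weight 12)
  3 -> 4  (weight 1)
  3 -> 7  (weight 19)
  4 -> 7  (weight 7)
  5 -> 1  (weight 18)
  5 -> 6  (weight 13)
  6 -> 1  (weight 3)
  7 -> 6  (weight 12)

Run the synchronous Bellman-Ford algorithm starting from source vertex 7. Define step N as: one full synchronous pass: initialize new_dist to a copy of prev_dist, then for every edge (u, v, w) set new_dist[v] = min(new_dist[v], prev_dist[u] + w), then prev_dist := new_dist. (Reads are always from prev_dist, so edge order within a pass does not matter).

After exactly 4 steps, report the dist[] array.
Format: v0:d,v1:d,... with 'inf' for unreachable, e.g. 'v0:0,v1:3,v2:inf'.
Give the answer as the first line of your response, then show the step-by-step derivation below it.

v0:18,v1:15,v2:inf,v3:inf,v4:inf,v5:27,v6:12,v7:0

step 1: dist = v0:inf,v1:inf,v2:inf,v3:inf,v4:inf,v5:inf,v6:12,v7:0
step 2: dist = v0:inf,v1:15,v2:inf,v3:inf,v4:inf,v5:inf,v6:12,v7:0
step 3: dist = v0:18,v1:15,v2:inf,v3:inf,v4:inf,v5:27,v6:12,v7:0
step 4: dist = v0:18,v1:15,v2:inf,v3:inf,v4:inf,v5:27,v6:12,v7:0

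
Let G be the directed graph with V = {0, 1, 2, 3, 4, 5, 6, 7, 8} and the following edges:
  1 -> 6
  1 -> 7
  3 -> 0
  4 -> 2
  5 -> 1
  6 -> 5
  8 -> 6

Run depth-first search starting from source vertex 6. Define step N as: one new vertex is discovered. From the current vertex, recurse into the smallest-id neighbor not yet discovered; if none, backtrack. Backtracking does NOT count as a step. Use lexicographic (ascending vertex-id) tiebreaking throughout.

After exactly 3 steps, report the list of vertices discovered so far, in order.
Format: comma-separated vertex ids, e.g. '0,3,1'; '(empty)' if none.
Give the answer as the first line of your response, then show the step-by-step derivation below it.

6,5,1

step 1: discover 6; path=6; order=6
step 2: discover 5; path=6>5; order=6,5
step 3: discover 1; path=6>5>1; order=6,5,1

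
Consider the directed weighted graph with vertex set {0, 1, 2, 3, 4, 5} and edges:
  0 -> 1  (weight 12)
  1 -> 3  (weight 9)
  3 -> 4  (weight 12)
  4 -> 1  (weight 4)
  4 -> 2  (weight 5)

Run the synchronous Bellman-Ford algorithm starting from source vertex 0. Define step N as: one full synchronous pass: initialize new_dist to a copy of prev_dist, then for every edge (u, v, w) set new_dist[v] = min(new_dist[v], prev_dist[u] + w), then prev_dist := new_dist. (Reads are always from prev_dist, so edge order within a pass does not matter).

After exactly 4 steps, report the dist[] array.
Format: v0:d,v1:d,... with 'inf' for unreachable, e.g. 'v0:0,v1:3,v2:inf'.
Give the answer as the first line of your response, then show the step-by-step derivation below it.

v0:0,v1:12,v2:38,v3:21,v4:33,v5:inf

step 1: dist = v0:0,v1:12,v2:inf,v3:inf,v4:inf,v5:inf
step 2: dist = v0:0,v1:12,v2:inf,v3:21,v4:inf,v5:inf
step 3: dist = v0:0,v1:12,v2:inf,v3:21,v4:33,v5:inf
step 4: dist = v0:0,v1:12,v2:38,v3:21,v4:33,v5:inf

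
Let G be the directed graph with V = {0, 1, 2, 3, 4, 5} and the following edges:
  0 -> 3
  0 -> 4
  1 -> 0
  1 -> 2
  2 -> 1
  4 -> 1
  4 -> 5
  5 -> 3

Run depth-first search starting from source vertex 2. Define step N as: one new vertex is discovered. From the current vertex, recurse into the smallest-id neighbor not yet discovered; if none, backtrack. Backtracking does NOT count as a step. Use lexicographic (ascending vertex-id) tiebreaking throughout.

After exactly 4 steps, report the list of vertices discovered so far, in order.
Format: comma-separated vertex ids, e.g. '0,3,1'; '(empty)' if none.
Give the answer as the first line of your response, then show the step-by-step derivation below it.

2,1,0,3

step 1: discover 2; path=2; order=2
step 2: discover 1; path=2>1; order=2,1
step 3: discover 0; path=2>1>0; order=2,1,0
step 4: discover 3; path=2>1>0>3; order=2,1,0,3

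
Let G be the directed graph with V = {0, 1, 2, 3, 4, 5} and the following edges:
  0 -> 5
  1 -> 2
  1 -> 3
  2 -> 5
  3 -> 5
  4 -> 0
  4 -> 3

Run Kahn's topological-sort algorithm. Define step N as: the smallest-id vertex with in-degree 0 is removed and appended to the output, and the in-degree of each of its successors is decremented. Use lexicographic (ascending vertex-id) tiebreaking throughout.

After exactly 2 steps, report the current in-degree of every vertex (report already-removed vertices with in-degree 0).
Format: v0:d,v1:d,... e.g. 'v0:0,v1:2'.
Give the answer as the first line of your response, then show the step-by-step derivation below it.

v0:1,v1:0,v2:0,v3:1,v4:0,v5:2

step 1: output 1; order=[1]; indeg=(1,0,0,1,0,3)
step 2: output 2; order=[1,2]; indeg=(1,0,0,1,0,2)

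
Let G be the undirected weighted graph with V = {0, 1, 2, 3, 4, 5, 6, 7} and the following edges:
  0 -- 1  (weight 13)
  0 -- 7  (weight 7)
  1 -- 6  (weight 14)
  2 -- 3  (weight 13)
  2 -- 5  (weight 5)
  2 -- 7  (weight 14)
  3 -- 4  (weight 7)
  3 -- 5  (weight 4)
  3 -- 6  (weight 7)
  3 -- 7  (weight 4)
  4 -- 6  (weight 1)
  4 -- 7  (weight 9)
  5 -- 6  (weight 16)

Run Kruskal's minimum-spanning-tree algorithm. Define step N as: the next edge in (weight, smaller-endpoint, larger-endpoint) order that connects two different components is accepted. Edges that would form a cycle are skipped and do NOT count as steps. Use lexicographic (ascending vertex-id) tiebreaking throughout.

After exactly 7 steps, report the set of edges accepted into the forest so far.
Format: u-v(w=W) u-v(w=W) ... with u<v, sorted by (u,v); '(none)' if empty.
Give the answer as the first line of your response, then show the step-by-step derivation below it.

0-1(w=13) 0-7(w=7) 2-5(w=5) 3-4(w=7) 3-5(w=4) 3-7(w=4) 4-6(w=1)

step 1: add edge 4-6 (w=1); MST = {4-6(w=1)}
step 2: add edge 3-5 (w=4); MST = {3-5(w=4) 4-6(w=1)}
step 3: add edge 3-7 (w=4); MST = {3-5(w=4) 3-7(w=4) 4-6(w=1)}
step 4: add edge 2-5 (w=5); MST = {2-5(w=5) 3-5(w=4) 3-7(w=4) 4-6(w=1)}
step 5: add edge 0-7 (w=7); MST = {0-7(w=7) 2-5(w=5) 3-5(w=4) 3-7(w=4) 4-6(w=1)}
step 6: add edge 3-4 (w=7); MST = {0-7(w=7) 2-5(w=5) 3-4(w=7) 3-5(w=4) 3-7(w=4) 4-6(w=1)}
step 7: add edge 0-1 (w=13); MST = {0-1(w=13) 0-7(w=7) 2-5(w=5) 3-4(w=7) 3-5(w=4) 3-7(w=4) 4-6(w=1)}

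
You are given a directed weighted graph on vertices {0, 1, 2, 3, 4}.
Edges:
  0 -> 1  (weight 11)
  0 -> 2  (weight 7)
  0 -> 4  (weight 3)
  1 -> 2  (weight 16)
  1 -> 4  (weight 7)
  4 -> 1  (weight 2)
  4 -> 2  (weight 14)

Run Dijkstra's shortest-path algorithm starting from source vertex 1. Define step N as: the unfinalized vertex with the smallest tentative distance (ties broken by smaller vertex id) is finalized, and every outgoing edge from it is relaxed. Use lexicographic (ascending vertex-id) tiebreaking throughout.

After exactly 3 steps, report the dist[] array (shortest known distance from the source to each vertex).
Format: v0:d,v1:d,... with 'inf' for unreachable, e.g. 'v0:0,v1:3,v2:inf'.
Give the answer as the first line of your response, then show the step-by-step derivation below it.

v0:inf,v1:0,v2:16,v3:inf,v4:7

step 1: dist = v0:inf,v1:0,v2:16,v3:inf,v4:7
step 2: dist = v0:inf,v1:0,v2:16,v3:inf,v4:7
step 3: dist = v0:inf,v1:0,v2:16,v3:inf,v4:7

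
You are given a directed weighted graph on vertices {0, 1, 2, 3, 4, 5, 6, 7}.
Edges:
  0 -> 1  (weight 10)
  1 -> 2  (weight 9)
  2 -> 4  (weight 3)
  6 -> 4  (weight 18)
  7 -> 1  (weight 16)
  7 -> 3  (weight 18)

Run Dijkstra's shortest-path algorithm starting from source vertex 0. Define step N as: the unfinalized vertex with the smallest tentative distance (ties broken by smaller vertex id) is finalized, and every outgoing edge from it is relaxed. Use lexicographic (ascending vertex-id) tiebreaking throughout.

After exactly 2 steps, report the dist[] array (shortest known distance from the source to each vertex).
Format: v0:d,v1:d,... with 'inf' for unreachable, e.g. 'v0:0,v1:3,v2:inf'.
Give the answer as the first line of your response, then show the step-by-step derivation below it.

v0:0,v1:10,v2:19,v3:inf,v4:inf,v5:inf,v6:inf,v7:inf

step 1: dist = v0:0,v1:10,v2:inf,v3:inf,v4:inf,v5:inf,v6:inf,v7:inf
step 2: dist = v0:0,v1:10,v2:19,v3:inf,v4:inf,v5:inf,v6:inf,v7:inf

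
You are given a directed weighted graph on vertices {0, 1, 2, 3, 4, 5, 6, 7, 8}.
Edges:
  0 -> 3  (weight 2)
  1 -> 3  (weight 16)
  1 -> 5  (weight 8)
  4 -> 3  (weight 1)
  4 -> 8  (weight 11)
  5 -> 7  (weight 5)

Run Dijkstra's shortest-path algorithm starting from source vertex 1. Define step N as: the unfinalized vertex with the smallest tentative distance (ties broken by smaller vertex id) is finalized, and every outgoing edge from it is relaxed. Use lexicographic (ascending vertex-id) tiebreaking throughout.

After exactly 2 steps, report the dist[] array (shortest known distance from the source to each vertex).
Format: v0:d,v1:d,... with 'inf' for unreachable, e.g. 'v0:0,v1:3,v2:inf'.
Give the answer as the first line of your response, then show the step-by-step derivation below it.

v0:inf,v1:0,v2:inf,v3:16,v4:inf,v5:8,v6:inf,v7:13,v8:inf

step 1: dist = v0:inf,v1:0,v2:inf,v3:16,v4:inf,v5:8,v6:inf,v7:inf,v8:inf
step 2: dist = v0:inf,v1:0,v2:inf,v3:16,v4:inf,v5:8,v6:inf,v7:13,v8:inf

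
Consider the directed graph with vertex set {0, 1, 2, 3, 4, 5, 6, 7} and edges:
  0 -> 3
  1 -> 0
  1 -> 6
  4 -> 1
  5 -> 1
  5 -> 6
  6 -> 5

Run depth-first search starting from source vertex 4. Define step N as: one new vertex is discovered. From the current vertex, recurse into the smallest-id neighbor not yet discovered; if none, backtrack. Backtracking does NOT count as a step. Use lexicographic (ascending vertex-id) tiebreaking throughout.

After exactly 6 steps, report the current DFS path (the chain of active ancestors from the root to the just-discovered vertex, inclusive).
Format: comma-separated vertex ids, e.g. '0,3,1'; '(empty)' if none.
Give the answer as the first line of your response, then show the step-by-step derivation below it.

4,1,6,5

step 1: discover 4; path=4; order=4
step 2: discover 1; path=4>1; order=4,1
step 3: discover 0; path=4>1>0; order=4,1,0
step 4: discover 3; path=4>1>0>3; order=4,1,0,3
step 5: discover 6; path=4>1>6; order=4,1,0,3,6
step 6: discover 5; path=4>1>6>5; order=4,1,0,3,6,5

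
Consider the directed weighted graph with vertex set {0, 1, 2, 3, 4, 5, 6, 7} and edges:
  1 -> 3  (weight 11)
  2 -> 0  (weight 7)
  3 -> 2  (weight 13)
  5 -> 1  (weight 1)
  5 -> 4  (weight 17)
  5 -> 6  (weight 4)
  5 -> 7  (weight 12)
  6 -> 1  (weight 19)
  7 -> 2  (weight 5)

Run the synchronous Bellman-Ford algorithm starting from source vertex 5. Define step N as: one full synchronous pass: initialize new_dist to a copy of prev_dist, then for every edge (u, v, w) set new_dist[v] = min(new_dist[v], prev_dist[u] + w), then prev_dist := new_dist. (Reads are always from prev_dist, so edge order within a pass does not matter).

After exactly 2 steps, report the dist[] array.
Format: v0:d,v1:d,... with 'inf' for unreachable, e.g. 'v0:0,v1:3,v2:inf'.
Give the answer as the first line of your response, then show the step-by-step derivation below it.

v0:inf,v1:1,v2:17,v3:12,v4:17,v5:0,v6:4,v7:12

step 1: dist = v0:inf,v1:1,v2:inf,v3:inf,v4:17,v5:0,v6:4,v7:12
step 2: dist = v0:inf,v1:1,v2:17,v3:12,v4:17,v5:0,v6:4,v7:12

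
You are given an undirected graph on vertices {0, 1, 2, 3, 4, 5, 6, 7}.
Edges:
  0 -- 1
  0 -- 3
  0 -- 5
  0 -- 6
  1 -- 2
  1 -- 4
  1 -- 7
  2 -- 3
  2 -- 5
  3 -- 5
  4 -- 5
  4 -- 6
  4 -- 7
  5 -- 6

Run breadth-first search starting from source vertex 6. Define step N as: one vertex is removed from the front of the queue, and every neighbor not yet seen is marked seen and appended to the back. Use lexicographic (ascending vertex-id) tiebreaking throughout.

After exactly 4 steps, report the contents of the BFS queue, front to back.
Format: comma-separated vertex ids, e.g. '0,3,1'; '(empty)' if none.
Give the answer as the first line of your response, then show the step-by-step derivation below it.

1,3,7,2

step 1: dequeue 6; queue=[0,4,5]; order=6
step 2: dequeue 0; queue=[4,5,1,3]; order=6,0
step 3: dequeue 4; queue=[5,1,3,7]; order=6,0,4
step 4: dequeue 5; queue=[1,3,7,2]; order=6,0,4,5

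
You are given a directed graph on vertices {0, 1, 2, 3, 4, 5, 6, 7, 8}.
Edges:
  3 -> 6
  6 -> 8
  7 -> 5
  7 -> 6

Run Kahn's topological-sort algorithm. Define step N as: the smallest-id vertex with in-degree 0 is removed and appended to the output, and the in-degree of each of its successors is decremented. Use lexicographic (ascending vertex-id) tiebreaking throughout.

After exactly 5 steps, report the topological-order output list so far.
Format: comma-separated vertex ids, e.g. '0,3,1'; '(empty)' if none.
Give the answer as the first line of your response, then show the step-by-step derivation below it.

0,1,2,3,4

step 1: output 0; order=[0]; indeg=(0,0,0,0,0,1,2,0,1)
step 2: output 1; order=[0,1]; indeg=(0,0,0,0,0,1,2,0,1)
step 3: output 2; order=[0,1,2]; indeg=(0,0,0,0,0,1,2,0,1)
step 4: output 3; order=[0,1,2,3]; indeg=(0,0,0,0,0,1,1,0,1)
step 5: output 4; order=[0,1,2,3,4]; indeg=(0,0,0,0,0,1,1,0,1)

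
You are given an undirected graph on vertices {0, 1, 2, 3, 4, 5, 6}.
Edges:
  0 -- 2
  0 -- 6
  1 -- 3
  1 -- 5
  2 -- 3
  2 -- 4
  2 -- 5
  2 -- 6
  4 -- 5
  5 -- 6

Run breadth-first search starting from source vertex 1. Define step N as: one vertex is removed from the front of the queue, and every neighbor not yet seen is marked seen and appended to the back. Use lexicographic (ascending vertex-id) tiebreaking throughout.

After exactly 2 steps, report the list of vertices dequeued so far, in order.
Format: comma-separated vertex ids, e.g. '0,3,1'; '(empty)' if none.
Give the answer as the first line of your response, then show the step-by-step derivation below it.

1,3

step 1: dequeue 1; queue=[3,5]; order=1
step 2: dequeue 3; queue=[5,2]; order=1,3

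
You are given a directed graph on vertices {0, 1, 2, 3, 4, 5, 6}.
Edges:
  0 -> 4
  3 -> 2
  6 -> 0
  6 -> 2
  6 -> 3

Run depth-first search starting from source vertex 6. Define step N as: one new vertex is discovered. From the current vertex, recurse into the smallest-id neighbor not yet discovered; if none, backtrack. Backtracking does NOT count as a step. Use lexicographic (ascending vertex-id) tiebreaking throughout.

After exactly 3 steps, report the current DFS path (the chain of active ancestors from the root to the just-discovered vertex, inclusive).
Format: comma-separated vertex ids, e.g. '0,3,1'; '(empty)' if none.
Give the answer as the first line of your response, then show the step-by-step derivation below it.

6,0,4

step 1: discover 6; path=6; order=6
step 2: discover 0; path=6>0; order=6,0
step 3: discover 4; path=6>0>4; order=6,0,4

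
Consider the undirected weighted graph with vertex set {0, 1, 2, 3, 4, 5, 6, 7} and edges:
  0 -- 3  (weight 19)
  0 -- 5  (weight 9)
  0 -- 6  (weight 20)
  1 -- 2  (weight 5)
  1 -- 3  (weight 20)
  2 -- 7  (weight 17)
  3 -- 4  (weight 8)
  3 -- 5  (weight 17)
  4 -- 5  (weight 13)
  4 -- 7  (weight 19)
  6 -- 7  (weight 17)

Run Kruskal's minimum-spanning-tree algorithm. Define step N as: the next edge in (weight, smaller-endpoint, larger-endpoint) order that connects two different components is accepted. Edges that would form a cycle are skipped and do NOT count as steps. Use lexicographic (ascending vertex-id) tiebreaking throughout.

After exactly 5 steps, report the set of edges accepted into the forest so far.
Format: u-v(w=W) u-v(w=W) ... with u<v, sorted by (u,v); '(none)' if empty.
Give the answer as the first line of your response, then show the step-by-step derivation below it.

0-5(w=9) 1-2(w=5) 2-7(w=17) 3-4(w=8) 4-5(w=13)

step 1: add edge 1-2 (w=5); MST = {1-2(w=5)}
step 2: add edge 3-4 (w=8); MST = {1-2(w=5) 3-4(w=8)}
step 3: add edge 0-5 (w=9); MST = {0-5(w=9) 1-2(w=5) 3-4(w=8)}
step 4: add edge 4-5 (w=13); MST = {0-5(w=9) 1-2(w=5) 3-4(w=8) 4-5(w=13)}
step 5: add edge 2-7 (w=17); MST = {0-5(w=9) 1-2(w=5) 2-7(w=17) 3-4(w=8) 4-5(w=13)}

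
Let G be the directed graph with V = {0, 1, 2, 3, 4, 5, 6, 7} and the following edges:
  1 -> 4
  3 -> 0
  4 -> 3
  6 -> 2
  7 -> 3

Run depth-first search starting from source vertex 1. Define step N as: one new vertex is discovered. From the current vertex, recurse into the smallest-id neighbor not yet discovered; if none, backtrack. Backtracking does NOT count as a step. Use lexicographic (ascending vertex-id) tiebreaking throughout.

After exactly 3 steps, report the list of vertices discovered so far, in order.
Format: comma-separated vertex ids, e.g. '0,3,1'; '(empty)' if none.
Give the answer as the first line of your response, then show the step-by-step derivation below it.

1,4,3

step 1: discover 1; path=1; order=1
step 2: discover 4; path=1>4; order=1,4
step 3: discover 3; path=1>4>3; order=1,4,3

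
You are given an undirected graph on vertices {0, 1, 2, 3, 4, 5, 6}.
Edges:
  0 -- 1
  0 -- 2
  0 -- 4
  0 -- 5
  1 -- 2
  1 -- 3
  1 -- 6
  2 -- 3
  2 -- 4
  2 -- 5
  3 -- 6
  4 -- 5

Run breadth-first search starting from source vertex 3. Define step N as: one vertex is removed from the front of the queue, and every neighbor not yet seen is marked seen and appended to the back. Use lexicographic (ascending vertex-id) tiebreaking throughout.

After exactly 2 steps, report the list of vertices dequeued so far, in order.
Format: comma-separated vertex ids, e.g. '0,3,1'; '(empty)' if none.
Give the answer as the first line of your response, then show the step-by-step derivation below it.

3,1

step 1: dequeue 3; queue=[1,2,6]; order=3
step 2: dequeue 1; queue=[2,6,0]; order=3,1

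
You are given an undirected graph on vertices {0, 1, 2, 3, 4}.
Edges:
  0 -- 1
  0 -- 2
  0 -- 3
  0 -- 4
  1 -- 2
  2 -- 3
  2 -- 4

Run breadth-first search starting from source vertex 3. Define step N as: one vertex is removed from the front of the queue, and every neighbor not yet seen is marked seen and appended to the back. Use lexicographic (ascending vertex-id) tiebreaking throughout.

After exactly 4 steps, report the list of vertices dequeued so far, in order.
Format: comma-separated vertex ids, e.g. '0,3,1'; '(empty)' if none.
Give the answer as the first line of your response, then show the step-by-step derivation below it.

3,0,2,1

step 1: dequeue 3; queue=[0,2]; order=3
step 2: dequeue 0; queue=[2,1,4]; order=3,0
step 3: dequeue 2; queue=[1,4]; order=3,0,2
step 4: dequeue 1; queue=[4]; order=3,0,2,1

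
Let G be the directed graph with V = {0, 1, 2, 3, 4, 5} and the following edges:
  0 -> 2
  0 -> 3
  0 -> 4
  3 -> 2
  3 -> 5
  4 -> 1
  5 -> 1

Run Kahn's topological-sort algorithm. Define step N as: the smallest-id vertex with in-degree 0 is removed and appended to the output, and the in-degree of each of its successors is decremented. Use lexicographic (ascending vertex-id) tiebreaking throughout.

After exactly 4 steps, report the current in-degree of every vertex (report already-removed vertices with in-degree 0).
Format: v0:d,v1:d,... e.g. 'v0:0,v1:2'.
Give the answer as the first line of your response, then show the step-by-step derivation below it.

v0:0,v1:1,v2:0,v3:0,v4:0,v5:0

step 1: output 0; order=[0]; indeg=(0,2,1,0,0,1)
step 2: output 3; order=[0,3]; indeg=(0,2,0,0,0,0)
step 3: output 2; order=[0,3,2]; indeg=(0,2,0,0,0,0)
step 4: output 4; order=[0,3,2,4]; indeg=(0,1,0,0,0,0)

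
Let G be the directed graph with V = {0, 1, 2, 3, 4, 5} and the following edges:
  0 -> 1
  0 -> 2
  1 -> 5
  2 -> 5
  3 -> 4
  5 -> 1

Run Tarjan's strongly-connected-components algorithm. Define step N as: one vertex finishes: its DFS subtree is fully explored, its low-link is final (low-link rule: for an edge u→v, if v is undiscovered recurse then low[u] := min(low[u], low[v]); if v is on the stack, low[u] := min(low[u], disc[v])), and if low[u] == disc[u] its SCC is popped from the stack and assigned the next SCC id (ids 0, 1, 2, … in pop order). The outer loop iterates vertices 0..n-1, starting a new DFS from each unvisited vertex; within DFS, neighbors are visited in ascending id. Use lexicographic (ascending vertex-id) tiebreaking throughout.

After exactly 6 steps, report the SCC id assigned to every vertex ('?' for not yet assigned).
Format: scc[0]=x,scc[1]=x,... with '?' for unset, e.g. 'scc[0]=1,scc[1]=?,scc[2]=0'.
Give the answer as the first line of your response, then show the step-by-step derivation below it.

scc[0]=2,scc[1]=0,scc[2]=1,scc[3]=4,scc[4]=3,scc[5]=0

step 1: low=(low[0]=0,low[1]=1,low[2]=?,low[3]=?,low[4]=?,low[5]=1); scc=(scc[0]=?,scc[1]=?,scc[2]=?,scc[3]=?,scc[4]=?,scc[5]=?)
step 2: low=(low[0]=0,low[1]=1,low[2]=?,low[3]=?,low[4]=?,low[5]=1); scc=(scc[0]=?,scc[1]=0,scc[2]=?,scc[3]=?,scc[4]=?,scc[5]=0)
step 3: low=(low[0]=0,low[1]=1,low[2]=3,low[3]=?,low[4]=?,low[5]=1); scc=(scc[0]=?,scc[1]=0,scc[2]=1,scc[3]=?,scc[4]=?,scc[5]=0)
step 4: low=(low[0]=0,low[1]=1,low[2]=3,low[3]=?,low[4]=?,low[5]=1); scc=(scc[0]=2,scc[1]=0,scc[2]=1,scc[3]=?,scc[4]=?,scc[5]=0)
step 5: low=(low[0]=0,low[1]=1,low[2]=3,low[3]=4,low[4]=5,low[5]=1); scc=(scc[0]=2,scc[1]=0,scc[2]=1,scc[3]=?,scc[4]=3,scc[5]=0)
step 6: low=(low[0]=0,low[1]=1,low[2]=3,low[3]=4,low[4]=5,low[5]=1); scc=(scc[0]=2,scc[1]=0,scc[2]=1,scc[3]=4,scc[4]=3,scc[5]=0)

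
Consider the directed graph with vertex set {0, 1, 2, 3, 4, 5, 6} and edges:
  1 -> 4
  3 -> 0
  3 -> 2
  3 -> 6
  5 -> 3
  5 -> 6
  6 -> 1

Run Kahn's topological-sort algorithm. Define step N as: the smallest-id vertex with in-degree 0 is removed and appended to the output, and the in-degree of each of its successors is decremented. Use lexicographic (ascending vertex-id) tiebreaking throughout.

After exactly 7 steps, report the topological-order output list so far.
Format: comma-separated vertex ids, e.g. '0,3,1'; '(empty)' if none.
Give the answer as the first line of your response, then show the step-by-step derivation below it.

5,3,0,2,6,1,4

step 1: output 5; order=[5]; indeg=(1,1,1,0,1,0,1)
step 2: output 3; order=[5,3]; indeg=(0,1,0,0,1,0,0)
step 3: output 0; order=[5,3,0]; indeg=(0,1,0,0,1,0,0)
step 4: output 2; order=[5,3,0,2]; indeg=(0,1,0,0,1,0,0)
step 5: output 6; order=[5,3,0,2,6]; indeg=(0,0,0,0,1,0,0)
step 6: output 1; order=[5,3,0,2,6,1]; indeg=(0,0,0,0,0,0,0)
step 7: output 4; order=[5,3,0,2,6,1,4]; indeg=(0,0,0,0,0,0,0)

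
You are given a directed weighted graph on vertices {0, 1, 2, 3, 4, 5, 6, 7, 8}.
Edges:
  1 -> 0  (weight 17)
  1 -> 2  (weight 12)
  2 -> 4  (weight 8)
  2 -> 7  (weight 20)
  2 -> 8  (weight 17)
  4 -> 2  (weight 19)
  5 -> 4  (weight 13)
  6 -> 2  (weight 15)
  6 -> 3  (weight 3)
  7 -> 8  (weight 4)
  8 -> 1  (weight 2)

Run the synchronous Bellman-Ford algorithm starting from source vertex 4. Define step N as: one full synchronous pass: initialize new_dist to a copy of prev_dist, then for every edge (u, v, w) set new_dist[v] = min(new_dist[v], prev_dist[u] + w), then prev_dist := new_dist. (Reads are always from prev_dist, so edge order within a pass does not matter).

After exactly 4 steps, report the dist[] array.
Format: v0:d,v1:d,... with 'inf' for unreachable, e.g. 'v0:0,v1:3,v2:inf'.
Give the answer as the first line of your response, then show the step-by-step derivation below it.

v0:55,v1:38,v2:19,v3:inf,v4:0,v5:inf,v6:inf,v7:39,v8:36

step 1: dist = v0:inf,v1:inf,v2:19,v3:inf,v4:0,v5:inf,v6:inf,v7:inf,v8:inf
step 2: dist = v0:inf,v1:inf,v2:19,v3:inf,v4:0,v5:inf,v6:inf,v7:39,v8:36
step 3: dist = v0:inf,v1:38,v2:19,v3:inf,v4:0,v5:inf,v6:inf,v7:39,v8:36
step 4: dist = v0:55,v1:38,v2:19,v3:inf,v4:0,v5:inf,v6:inf,v7:39,v8:36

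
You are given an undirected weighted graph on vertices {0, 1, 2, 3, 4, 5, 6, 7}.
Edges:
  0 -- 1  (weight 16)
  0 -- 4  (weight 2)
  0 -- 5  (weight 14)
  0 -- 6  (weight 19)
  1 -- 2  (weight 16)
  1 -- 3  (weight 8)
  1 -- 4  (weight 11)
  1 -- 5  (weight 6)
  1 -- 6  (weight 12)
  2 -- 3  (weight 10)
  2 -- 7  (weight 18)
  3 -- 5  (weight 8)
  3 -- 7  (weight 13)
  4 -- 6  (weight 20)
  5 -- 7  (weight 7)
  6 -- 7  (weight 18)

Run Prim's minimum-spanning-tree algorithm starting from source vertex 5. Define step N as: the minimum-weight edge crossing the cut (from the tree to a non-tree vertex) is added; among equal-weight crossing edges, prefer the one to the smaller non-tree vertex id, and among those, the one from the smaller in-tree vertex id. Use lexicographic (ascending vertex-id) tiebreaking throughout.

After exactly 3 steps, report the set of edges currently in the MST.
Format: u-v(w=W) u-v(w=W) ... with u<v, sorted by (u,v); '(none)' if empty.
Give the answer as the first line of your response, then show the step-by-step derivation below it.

1-3(w=8) 1-5(w=6) 5-7(w=7)

step 1: add edge 1-5 (w=6); MST = {1-5(w=6)}
step 2: add edge 5-7 (w=7); MST = {1-5(w=6) 5-7(w=7)}
step 3: add edge 1-3 (w=8); MST = {1-3(w=8) 1-5(w=6) 5-7(w=7)}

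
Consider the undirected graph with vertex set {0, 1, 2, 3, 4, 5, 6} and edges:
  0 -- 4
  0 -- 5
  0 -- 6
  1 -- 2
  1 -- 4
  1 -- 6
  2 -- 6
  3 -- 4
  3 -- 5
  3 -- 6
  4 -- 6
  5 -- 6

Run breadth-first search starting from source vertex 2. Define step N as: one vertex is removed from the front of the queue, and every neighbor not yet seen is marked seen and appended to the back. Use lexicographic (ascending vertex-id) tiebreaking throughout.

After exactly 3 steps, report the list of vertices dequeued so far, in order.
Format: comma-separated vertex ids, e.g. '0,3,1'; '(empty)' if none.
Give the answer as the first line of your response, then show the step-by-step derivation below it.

2,1,6

step 1: dequeue 2; queue=[1,6]; order=2
step 2: dequeue 1; queue=[6,4]; order=2,1
step 3: dequeue 6; queue=[4,0,3,5]; order=2,1,6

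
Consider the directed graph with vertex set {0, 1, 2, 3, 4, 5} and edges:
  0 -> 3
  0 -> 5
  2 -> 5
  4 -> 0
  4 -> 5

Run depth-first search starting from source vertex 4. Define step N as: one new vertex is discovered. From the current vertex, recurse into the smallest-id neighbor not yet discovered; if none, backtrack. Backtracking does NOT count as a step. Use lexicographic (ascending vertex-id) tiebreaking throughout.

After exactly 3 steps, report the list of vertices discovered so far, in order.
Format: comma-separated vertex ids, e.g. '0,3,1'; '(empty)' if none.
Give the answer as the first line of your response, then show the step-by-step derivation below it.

4,0,3

step 1: discover 4; path=4; order=4
step 2: discover 0; path=4>0; order=4,0
step 3: discover 3; path=4>0>3; order=4,0,3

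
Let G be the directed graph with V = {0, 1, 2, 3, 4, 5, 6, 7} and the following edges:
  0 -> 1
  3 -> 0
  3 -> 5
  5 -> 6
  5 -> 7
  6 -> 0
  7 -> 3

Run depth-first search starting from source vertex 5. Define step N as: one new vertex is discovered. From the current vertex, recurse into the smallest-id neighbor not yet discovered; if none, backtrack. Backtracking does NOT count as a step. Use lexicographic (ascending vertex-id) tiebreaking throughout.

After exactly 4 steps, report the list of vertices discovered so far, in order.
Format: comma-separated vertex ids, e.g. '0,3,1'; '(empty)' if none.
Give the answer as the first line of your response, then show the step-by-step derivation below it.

5,6,0,1

step 1: discover 5; path=5; order=5
step 2: discover 6; path=5>6; order=5,6
step 3: discover 0; path=5>6>0; order=5,6,0
step 4: discover 1; path=5>6>0>1; order=5,6,0,1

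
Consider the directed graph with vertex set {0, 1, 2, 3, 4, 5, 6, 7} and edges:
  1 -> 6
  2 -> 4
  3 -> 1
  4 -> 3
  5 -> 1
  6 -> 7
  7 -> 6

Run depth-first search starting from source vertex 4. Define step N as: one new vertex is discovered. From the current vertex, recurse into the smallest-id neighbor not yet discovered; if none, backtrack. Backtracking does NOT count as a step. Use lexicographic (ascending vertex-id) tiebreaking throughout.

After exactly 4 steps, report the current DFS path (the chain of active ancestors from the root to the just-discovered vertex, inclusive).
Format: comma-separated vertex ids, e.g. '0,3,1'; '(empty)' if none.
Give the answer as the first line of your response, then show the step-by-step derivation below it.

4,3,1,6

step 1: discover 4; path=4; order=4
step 2: discover 3; path=4>3; order=4,3
step 3: discover 1; path=4>3>1; order=4,3,1
step 4: discover 6; path=4>3>1>6; order=4,3,1,6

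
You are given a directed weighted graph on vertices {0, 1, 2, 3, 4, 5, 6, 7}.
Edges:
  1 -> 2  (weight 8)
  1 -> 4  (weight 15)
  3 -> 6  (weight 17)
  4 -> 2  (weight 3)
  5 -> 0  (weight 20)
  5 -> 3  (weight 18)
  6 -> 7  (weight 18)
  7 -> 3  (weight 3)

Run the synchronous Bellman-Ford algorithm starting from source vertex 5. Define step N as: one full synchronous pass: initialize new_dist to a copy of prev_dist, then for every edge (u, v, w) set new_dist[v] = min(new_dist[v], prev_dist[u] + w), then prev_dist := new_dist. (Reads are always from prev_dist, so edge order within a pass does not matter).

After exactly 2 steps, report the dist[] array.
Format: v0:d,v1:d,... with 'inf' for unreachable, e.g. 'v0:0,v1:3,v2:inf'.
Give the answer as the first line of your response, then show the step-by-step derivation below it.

v0:20,v1:inf,v2:inf,v3:18,v4:inf,v5:0,v6:35,v7:inf

step 1: dist = v0:20,v1:inf,v2:inf,v3:18,v4:inf,v5:0,v6:inf,v7:inf
step 2: dist = v0:20,v1:inf,v2:inf,v3:18,v4:inf,v5:0,v6:35,v7:inf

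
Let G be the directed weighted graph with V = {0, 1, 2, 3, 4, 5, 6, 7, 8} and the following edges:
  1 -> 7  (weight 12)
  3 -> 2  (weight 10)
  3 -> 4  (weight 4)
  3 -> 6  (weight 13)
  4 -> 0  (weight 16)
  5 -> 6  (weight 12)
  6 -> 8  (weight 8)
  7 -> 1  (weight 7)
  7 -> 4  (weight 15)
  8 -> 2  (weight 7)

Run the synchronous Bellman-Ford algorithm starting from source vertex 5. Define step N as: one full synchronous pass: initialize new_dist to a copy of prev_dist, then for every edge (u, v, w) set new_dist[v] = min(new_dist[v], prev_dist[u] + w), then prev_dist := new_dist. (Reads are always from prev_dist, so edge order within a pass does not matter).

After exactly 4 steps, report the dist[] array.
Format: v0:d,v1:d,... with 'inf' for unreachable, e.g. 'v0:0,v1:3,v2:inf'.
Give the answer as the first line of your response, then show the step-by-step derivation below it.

v0:inf,v1:inf,v2:27,v3:inf,v4:inf,v5:0,v6:12,v7:inf,v8:20

step 1: dist = v0:inf,v1:inf,v2:inf,v3:inf,v4:inf,v5:0,v6:12,v7:inf,v8:inf
step 2: dist = v0:inf,v1:inf,v2:inf,v3:inf,v4:inf,v5:0,v6:12,v7:inf,v8:20
step 3: dist = v0:inf,v1:inf,v2:27,v3:inf,v4:inf,v5:0,v6:12,v7:inf,v8:20
step 4: dist = v0:inf,v1:inf,v2:27,v3:inf,v4:inf,v5:0,v6:12,v7:inf,v8:20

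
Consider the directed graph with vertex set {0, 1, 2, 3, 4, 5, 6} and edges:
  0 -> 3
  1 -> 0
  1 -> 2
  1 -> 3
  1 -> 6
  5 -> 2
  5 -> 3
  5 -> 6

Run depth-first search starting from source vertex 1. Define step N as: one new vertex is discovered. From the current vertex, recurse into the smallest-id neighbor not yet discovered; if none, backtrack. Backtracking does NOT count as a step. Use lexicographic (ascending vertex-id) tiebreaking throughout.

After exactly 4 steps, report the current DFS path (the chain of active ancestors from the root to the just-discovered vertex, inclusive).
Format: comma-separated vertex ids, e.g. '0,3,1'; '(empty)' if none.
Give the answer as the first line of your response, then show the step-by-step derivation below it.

1,2

step 1: discover 1; path=1; order=1
step 2: discover 0; path=1>0; order=1,0
step 3: discover 3; path=1>0>3; order=1,0,3
step 4: discover 2; path=1>2; order=1,0,3,2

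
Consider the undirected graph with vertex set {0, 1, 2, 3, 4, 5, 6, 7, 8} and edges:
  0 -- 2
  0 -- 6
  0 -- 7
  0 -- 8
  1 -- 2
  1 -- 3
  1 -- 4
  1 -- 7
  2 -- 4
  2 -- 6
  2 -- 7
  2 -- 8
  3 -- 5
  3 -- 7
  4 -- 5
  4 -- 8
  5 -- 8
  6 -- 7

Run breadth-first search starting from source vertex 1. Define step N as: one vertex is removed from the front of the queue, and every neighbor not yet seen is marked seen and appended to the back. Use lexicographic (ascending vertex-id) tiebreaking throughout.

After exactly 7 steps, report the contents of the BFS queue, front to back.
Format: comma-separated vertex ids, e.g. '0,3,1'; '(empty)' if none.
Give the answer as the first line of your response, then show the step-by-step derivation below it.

8,5

step 1: dequeue 1; queue=[2,3,4,7]; order=1
step 2: dequeue 2; queue=[3,4,7,0,6,8]; order=1,2
step 3: dequeue 3; queue=[4,7,0,6,8,5]; order=1,2,3
step 4: dequeue 4; queue=[7,0,6,8,5]; order=1,2,3,4
step 5: dequeue 7; queue=[0,6,8,5]; order=1,2,3,4,7
step 6: dequeue 0; queue=[6,8,5]; order=1,2,3,4,7,0
step 7: dequeue 6; queue=[8,5]; order=1,2,3,4,7,0,6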